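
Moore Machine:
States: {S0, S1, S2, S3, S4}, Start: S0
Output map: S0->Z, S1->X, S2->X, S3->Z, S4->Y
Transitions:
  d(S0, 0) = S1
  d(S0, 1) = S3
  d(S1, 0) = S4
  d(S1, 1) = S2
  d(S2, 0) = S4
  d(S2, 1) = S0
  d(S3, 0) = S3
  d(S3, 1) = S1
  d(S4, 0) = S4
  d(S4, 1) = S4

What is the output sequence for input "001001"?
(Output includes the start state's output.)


Start: S0 (output Z)
  --0--> S1 (output X)
  --0--> S4 (output Y)
  --1--> S4 (output Y)
  --0--> S4 (output Y)
  --0--> S4 (output Y)
  --1--> S4 (output Y)

"ZXYYYYY"


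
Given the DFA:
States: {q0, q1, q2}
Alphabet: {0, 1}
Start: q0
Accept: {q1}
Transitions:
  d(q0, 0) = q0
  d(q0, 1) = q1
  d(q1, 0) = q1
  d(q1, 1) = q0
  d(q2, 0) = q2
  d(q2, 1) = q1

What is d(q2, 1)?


Looking up transition d(q2, 1)

q1


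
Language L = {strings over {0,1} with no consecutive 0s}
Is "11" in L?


'00' does not occur

Yes, "11" is in L


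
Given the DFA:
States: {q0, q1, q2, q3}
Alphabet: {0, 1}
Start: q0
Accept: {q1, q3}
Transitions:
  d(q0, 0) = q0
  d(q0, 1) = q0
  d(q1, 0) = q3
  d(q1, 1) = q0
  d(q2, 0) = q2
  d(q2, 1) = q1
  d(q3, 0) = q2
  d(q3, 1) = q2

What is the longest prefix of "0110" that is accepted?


Run the DFA, marking each prefix where the state is accepting:
  "" -> q0 [reject]
  "0" -> q0 [reject]
  "01" -> q0 [reject]
  "011" -> q0 [reject]
  "0110" -> q0 [reject]

No prefix is accepted


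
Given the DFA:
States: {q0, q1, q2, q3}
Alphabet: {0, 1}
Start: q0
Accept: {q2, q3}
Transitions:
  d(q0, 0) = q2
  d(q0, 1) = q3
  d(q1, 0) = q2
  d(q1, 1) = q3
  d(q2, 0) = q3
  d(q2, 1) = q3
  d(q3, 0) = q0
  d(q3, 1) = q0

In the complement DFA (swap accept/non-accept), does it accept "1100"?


Trace: q0 -> q3 -> q0 -> q2 -> q3
Final: q3
Original accept: {q2, q3}
Complement: q3 is in original accept

No, complement rejects (original accepts)


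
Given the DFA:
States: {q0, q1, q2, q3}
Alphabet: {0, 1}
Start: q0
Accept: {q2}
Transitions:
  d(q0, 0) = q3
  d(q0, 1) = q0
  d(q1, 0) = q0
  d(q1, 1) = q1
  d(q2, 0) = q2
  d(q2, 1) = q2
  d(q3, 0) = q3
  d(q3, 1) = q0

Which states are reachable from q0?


BFS from q0:
  layer 0: {q0}
  layer 1: {q3}

{q0, q3}


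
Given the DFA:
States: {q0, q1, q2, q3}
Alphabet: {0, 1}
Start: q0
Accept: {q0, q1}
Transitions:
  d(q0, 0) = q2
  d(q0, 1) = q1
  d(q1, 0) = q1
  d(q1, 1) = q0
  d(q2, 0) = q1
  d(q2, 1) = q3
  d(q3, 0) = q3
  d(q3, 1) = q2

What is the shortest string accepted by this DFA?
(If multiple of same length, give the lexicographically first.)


BFS by string length (lex-first path to each state shown):
  len 0: q0<-""
Found accept state at length 0.

"" (empty string)


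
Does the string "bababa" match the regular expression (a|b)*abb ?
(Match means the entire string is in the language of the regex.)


|string| = 6; first = 'b'; last = 'a'

No, "bababa" does not match (a|b)*abb


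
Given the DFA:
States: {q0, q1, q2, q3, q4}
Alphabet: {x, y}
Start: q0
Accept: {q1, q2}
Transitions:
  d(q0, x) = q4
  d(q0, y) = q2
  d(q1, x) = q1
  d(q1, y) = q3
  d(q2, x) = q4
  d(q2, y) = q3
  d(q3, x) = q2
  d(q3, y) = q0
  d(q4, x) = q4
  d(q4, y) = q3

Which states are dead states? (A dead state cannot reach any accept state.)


Forward reachability from each state:
  q0 -> reaches accept state q2 (live)
  q1 -> reaches accept state q1 (live)
  q2 -> reaches accept state q2 (live)
  q3 -> reaches accept state q2 (live)
  q4 -> reaches accept state q2 (live)

None (all states can reach an accept state)


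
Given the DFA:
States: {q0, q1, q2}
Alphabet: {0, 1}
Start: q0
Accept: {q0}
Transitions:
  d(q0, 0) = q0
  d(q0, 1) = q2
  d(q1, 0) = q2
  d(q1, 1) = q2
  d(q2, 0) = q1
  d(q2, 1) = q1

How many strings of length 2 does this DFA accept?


Enumerating all length-2 strings:
  "00" -> q0 [accept]
  "01" -> q2 [reject]
  "10" -> q1 [reject]
  "11" -> q1 [reject]

1 out of 4


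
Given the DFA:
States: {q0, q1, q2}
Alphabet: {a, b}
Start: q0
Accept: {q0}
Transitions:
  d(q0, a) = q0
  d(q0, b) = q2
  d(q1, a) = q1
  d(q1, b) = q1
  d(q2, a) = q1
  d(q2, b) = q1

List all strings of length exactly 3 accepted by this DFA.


All strings of length 3: 8 total
Accepted: 1

"aaa"


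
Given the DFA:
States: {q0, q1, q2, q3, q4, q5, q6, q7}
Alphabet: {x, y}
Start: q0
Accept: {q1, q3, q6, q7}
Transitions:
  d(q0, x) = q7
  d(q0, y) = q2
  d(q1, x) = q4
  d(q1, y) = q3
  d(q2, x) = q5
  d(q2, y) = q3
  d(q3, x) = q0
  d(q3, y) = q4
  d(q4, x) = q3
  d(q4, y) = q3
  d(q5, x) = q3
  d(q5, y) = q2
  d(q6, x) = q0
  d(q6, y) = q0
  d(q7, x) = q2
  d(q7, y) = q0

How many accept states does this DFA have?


Accept states listed: {q1, q3, q6, q7}
Counting: q1(1) q3(2) q6(3) q7(4)

4


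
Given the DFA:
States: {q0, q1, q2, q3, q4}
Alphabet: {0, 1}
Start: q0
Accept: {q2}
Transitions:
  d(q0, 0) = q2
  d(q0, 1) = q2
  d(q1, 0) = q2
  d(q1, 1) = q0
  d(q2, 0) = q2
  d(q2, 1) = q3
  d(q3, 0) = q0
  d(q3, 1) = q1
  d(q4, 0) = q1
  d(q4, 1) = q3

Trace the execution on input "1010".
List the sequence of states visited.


Input: 1010
d(q0, 1) = q2
d(q2, 0) = q2
d(q2, 1) = q3
d(q3, 0) = q0


q0 -> q2 -> q2 -> q3 -> q0


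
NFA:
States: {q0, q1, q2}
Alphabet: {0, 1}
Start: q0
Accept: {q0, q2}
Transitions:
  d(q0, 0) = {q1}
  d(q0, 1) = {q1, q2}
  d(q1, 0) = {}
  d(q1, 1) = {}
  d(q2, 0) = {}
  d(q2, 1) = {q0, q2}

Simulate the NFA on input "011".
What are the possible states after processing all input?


Start: {q0}
  --0--> {q1}
  --1--> {}
  --1--> {}

{} (empty set, no valid transitions)


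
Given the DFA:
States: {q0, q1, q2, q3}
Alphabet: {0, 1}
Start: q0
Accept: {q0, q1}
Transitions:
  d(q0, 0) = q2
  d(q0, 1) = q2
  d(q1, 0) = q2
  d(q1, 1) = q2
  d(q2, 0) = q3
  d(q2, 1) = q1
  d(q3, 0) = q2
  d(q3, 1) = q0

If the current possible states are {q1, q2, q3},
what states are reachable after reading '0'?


Apply transition on '0' from each current state:
  d(q1, 0) = q2
  d(q2, 0) = q3
  d(q3, 0) = q2

{q2, q3}


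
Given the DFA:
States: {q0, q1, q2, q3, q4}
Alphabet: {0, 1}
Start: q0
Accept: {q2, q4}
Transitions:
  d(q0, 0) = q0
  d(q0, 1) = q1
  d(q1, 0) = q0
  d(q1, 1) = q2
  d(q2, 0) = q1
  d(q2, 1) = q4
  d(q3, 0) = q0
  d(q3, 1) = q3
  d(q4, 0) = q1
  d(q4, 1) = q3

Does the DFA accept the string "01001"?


Trace: q0 -> q0 -> q1 -> q0 -> q0 -> q1
Final state: q1
Accept states: {q2, q4}

No, rejected (final state q1 is not an accept state)


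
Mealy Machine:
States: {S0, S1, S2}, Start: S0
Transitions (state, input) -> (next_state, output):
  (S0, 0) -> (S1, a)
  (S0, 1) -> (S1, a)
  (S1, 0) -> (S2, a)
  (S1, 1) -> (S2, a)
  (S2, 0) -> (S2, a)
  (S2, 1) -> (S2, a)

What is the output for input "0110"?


Step-by-step:
  (S0, 0) -> (S1, a)
  (S1, 1) -> (S2, a)
  (S2, 1) -> (S2, a)
  (S2, 0) -> (S2, a)

"aaaa"


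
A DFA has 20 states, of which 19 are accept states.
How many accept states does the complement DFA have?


Complement swaps accept and non-accept states.
20 - 19 = 1

1


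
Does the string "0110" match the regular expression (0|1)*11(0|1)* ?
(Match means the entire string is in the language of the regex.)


|string| = 4; first = '0'; last = '0'

Yes, "0110" matches (0|1)*11(0|1)*


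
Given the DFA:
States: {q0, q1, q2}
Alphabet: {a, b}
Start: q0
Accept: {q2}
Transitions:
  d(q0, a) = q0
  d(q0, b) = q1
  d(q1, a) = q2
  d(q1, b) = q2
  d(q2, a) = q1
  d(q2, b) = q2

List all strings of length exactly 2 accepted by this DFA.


All strings of length 2: 4 total
Accepted: 2

"ba", "bb"


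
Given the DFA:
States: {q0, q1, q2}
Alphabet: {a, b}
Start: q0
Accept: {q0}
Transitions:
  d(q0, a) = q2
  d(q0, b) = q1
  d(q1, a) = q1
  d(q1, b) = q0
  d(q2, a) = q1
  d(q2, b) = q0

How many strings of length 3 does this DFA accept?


Enumerating all length-3 strings:
  "aaa" -> q1 [reject]
  "aab" -> q0 [accept]
  "aba" -> q2 [reject]
  "abb" -> q1 [reject]
  "baa" -> q1 [reject]
  "bab" -> q0 [accept]
  "bba" -> q2 [reject]
  "bbb" -> q1 [reject]

2 out of 8


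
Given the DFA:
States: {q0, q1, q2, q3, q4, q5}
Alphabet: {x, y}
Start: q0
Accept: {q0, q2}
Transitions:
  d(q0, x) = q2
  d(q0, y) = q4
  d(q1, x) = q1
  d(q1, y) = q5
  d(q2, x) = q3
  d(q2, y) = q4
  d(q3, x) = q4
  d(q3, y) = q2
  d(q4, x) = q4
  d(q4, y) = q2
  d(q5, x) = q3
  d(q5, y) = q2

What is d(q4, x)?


Looking up transition d(q4, x)

q4


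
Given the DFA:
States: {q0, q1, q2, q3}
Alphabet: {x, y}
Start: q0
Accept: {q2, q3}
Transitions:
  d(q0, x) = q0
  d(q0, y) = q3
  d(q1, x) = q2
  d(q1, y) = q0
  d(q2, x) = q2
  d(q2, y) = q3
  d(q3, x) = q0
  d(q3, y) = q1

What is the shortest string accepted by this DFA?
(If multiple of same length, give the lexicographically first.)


BFS by string length (lex-first path to each state shown):
  len 0: q0<-""
  len 1: q0<-"x", q3<-"y"
Found accept state at length 1.

"y"


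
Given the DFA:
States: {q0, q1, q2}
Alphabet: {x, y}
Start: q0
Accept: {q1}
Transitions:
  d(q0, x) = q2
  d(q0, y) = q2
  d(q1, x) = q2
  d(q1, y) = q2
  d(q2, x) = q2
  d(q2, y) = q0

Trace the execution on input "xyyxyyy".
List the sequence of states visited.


Input: xyyxyyy
d(q0, x) = q2
d(q2, y) = q0
d(q0, y) = q2
d(q2, x) = q2
d(q2, y) = q0
d(q0, y) = q2
d(q2, y) = q0


q0 -> q2 -> q0 -> q2 -> q2 -> q0 -> q2 -> q0


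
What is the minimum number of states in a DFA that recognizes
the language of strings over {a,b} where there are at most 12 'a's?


States: count = 0, 1, ..., 12 (all accepting; 13 states), plus a dead state for count > 12.
Total: 13 + 1 = 14.

14


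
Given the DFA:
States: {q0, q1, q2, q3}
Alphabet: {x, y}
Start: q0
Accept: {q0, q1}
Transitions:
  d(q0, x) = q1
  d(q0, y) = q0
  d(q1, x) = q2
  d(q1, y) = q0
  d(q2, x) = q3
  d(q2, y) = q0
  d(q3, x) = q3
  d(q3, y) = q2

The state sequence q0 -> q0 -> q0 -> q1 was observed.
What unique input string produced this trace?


Trace back each transition to find the symbol:
  q0 --[y]--> q0
  q0 --[y]--> q0
  q0 --[x]--> q1

"yyx"


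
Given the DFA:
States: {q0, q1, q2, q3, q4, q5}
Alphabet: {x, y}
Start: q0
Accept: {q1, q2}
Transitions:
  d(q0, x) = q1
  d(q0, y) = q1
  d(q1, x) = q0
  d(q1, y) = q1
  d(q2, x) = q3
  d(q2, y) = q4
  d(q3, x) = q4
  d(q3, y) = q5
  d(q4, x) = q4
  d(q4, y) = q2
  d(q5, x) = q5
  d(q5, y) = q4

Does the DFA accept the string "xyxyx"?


Trace: q0 -> q1 -> q1 -> q0 -> q1 -> q0
Final state: q0
Accept states: {q1, q2}

No, rejected (final state q0 is not an accept state)


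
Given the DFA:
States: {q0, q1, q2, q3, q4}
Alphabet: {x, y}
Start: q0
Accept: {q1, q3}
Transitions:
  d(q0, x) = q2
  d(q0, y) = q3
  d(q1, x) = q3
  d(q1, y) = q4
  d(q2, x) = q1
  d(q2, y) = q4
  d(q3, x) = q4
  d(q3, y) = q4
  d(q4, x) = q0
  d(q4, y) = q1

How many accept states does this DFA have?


Accept states listed: {q1, q3}
Counting: q1(1) q3(2)

2


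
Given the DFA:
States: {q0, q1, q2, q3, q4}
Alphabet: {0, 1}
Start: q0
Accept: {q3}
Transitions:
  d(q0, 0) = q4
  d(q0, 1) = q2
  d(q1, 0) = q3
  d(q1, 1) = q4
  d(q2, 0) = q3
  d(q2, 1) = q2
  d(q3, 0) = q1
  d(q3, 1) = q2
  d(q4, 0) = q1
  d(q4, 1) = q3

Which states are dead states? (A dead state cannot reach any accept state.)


Forward reachability from each state:
  q0 -> reaches accept state q3 (live)
  q1 -> reaches accept state q3 (live)
  q2 -> reaches accept state q3 (live)
  q3 -> reaches accept state q3 (live)
  q4 -> reaches accept state q3 (live)

None (all states can reach an accept state)


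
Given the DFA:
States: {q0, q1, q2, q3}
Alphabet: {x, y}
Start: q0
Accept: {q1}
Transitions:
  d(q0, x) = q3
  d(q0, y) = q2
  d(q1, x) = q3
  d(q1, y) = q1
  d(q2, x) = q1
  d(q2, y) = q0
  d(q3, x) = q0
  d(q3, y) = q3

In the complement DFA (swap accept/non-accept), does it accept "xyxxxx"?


Trace: q0 -> q3 -> q3 -> q0 -> q3 -> q0 -> q3
Final: q3
Original accept: {q1}
Complement: q3 is not in original accept

Yes, complement accepts (original rejects)


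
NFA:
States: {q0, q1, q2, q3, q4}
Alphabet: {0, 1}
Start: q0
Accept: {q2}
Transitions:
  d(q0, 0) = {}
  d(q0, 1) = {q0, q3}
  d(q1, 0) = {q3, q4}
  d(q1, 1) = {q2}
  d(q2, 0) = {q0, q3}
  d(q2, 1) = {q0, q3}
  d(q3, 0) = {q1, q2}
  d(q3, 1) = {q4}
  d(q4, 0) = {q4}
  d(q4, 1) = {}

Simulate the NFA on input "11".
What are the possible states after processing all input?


Start: {q0}
  --1--> {q0, q3}
  --1--> {q0, q3, q4}

{q0, q3, q4}


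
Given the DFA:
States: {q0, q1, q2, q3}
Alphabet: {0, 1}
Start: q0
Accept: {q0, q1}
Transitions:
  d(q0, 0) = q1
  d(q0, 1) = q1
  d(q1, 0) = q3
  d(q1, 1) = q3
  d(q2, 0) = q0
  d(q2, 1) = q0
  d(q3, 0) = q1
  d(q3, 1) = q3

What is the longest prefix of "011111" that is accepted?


Run the DFA, marking each prefix where the state is accepting:
  "" -> q0 [accept]
  "0" -> q1 [accept]
  "01" -> q3 [reject]
  "011" -> q3 [reject]
  "0111" -> q3 [reject]
  "01111" -> q3 [reject]
  "011111" -> q3 [reject]

"0"


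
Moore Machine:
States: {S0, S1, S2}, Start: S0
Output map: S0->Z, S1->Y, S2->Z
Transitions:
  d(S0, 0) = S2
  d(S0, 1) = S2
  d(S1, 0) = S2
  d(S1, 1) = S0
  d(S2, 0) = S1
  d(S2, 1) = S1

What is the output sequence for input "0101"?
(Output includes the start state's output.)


Start: S0 (output Z)
  --0--> S2 (output Z)
  --1--> S1 (output Y)
  --0--> S2 (output Z)
  --1--> S1 (output Y)

"ZZYZY"


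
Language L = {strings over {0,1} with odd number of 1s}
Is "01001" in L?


count('1') = 2; 2 mod 2 = 0

No, "01001" is not in L


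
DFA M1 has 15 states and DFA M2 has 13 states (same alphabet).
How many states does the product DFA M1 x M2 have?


Product construction pairs every M1 state with every M2 state.
15 * 13 = 195

195


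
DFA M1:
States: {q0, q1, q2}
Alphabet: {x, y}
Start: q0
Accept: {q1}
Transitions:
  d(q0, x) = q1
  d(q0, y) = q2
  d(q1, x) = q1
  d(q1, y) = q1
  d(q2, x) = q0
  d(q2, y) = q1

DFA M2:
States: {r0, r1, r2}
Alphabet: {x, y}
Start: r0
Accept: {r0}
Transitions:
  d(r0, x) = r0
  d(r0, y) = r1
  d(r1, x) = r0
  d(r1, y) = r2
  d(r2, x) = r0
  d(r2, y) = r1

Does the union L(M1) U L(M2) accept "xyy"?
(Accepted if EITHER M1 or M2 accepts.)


M1: final=q1 accepted=True
M2: final=r2 accepted=False

Yes, union accepts


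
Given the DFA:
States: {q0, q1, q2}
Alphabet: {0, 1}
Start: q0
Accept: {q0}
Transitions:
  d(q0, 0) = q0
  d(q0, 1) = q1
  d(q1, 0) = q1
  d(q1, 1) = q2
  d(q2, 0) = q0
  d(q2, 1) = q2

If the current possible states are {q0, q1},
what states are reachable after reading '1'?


Apply transition on '1' from each current state:
  d(q0, 1) = q1
  d(q1, 1) = q2

{q1, q2}


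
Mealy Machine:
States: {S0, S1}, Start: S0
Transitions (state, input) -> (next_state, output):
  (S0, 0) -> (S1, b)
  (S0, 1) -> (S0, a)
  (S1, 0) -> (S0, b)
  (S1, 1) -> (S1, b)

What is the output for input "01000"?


Step-by-step:
  (S0, 0) -> (S1, b)
  (S1, 1) -> (S1, b)
  (S1, 0) -> (S0, b)
  (S0, 0) -> (S1, b)
  (S1, 0) -> (S0, b)

"bbbbb"


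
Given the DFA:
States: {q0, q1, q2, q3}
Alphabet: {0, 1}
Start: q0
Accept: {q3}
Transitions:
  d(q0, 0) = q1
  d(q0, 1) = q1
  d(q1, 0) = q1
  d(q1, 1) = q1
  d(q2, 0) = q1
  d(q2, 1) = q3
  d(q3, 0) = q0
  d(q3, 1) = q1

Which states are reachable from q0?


BFS from q0:
  layer 0: {q0}
  layer 1: {q1}

{q0, q1}


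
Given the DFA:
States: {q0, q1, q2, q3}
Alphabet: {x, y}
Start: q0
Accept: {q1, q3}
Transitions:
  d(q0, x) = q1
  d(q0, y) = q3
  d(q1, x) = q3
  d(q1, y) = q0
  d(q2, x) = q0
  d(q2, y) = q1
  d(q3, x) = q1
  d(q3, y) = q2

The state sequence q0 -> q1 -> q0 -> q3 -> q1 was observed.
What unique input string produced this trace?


Trace back each transition to find the symbol:
  q0 --[x]--> q1
  q1 --[y]--> q0
  q0 --[y]--> q3
  q3 --[x]--> q1

"xyyx"


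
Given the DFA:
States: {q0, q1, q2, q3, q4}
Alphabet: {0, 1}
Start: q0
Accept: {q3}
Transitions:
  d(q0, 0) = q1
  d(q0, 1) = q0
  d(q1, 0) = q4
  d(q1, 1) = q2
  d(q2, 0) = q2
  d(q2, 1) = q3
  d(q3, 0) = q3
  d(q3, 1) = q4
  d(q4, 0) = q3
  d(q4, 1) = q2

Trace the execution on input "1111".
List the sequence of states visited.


Input: 1111
d(q0, 1) = q0
d(q0, 1) = q0
d(q0, 1) = q0
d(q0, 1) = q0


q0 -> q0 -> q0 -> q0 -> q0


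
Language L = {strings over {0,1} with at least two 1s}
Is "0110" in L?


count('1') = 2

Yes, "0110" is in L


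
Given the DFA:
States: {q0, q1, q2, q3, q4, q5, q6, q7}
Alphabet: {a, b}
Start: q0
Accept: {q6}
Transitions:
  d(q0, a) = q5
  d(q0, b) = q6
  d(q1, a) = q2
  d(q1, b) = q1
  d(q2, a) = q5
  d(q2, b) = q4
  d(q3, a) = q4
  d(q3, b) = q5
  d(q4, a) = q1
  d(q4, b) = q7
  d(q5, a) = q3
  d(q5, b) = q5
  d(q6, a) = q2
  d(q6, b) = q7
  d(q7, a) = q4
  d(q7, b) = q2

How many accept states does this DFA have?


Accept states listed: {q6}
Counting: q6(1)

1


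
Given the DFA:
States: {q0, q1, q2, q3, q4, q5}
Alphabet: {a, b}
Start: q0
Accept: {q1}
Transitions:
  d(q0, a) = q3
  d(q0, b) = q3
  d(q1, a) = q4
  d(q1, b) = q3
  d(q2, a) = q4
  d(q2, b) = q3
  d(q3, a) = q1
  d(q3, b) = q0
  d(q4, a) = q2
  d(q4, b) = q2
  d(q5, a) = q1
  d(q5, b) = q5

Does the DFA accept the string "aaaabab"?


Trace: q0 -> q3 -> q1 -> q4 -> q2 -> q3 -> q1 -> q3
Final state: q3
Accept states: {q1}

No, rejected (final state q3 is not an accept state)


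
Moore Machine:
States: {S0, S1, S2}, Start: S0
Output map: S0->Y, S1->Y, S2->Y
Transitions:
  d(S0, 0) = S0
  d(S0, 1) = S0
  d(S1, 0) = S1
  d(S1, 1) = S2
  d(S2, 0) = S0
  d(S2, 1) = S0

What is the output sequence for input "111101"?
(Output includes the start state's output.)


Start: S0 (output Y)
  --1--> S0 (output Y)
  --1--> S0 (output Y)
  --1--> S0 (output Y)
  --1--> S0 (output Y)
  --0--> S0 (output Y)
  --1--> S0 (output Y)

"YYYYYYY"


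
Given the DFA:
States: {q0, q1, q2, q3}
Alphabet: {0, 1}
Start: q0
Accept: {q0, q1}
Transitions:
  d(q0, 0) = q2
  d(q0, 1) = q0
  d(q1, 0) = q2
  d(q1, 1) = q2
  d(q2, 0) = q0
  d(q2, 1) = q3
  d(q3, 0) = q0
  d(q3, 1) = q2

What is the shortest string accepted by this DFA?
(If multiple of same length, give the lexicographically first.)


BFS by string length (lex-first path to each state shown):
  len 0: q0<-""
Found accept state at length 0.

"" (empty string)


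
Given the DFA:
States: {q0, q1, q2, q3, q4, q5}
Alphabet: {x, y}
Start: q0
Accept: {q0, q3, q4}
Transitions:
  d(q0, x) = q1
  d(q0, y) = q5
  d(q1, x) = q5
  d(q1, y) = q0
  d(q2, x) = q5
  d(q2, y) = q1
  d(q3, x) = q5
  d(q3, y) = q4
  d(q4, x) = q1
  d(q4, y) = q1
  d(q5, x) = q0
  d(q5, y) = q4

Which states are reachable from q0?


BFS from q0:
  layer 0: {q0}
  layer 1: {q1, q5}
  layer 2: {q4}

{q0, q1, q4, q5}


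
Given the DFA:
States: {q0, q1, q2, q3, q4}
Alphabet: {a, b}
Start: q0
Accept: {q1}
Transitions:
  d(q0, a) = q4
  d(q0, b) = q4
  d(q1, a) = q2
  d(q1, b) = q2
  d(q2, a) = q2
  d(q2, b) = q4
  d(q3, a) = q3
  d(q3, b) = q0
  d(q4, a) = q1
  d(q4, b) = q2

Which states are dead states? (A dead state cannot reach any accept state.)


Forward reachability from each state:
  q0 -> reaches accept state q1 (live)
  q1 -> reaches accept state q1 (live)
  q2 -> reaches accept state q1 (live)
  q3 -> reaches accept state q1 (live)
  q4 -> reaches accept state q1 (live)

None (all states can reach an accept state)


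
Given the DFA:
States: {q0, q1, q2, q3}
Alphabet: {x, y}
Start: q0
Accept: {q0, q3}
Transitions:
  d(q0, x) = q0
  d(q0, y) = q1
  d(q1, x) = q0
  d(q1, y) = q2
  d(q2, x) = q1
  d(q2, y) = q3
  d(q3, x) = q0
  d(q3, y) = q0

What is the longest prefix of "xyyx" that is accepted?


Run the DFA, marking each prefix where the state is accepting:
  "" -> q0 [accept]
  "x" -> q0 [accept]
  "xy" -> q1 [reject]
  "xyy" -> q2 [reject]
  "xyyx" -> q1 [reject]

"x"


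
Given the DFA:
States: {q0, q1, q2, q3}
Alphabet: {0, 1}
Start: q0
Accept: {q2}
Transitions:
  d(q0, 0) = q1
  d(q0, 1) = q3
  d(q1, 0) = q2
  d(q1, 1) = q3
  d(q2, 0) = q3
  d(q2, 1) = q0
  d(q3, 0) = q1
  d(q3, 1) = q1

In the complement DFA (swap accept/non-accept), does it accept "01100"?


Trace: q0 -> q1 -> q3 -> q1 -> q2 -> q3
Final: q3
Original accept: {q2}
Complement: q3 is not in original accept

Yes, complement accepts (original rejects)


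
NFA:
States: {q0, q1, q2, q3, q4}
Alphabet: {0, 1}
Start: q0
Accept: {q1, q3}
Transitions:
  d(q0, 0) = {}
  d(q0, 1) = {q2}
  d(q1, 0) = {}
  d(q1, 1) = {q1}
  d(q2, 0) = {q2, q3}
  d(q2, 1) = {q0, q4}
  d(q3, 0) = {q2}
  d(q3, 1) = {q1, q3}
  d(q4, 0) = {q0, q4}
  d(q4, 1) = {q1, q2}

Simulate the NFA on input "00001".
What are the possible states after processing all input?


Start: {q0}
  --0--> {}
  --0--> {}
  --0--> {}
  --0--> {}
  --1--> {}

{} (empty set, no valid transitions)


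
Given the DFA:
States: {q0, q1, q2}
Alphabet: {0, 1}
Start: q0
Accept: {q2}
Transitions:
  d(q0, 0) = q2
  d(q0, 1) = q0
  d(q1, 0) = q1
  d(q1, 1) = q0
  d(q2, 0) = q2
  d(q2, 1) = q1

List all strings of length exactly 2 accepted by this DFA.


All strings of length 2: 4 total
Accepted: 2

"00", "10"


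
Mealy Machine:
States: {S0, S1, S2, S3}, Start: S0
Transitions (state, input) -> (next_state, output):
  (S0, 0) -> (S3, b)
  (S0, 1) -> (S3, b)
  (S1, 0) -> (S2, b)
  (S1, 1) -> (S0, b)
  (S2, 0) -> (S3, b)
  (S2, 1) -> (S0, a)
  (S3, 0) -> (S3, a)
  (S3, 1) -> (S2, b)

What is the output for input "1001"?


Step-by-step:
  (S0, 1) -> (S3, b)
  (S3, 0) -> (S3, a)
  (S3, 0) -> (S3, a)
  (S3, 1) -> (S2, b)

"baab"


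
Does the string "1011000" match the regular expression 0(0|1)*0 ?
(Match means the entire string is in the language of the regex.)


|string| = 7; first = '1'; last = '0'

No, "1011000" does not match 0(0|1)*0


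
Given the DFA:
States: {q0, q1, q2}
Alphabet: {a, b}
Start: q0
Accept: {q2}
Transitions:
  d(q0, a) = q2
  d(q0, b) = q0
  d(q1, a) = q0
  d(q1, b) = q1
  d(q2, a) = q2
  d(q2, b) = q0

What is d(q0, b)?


Looking up transition d(q0, b)

q0


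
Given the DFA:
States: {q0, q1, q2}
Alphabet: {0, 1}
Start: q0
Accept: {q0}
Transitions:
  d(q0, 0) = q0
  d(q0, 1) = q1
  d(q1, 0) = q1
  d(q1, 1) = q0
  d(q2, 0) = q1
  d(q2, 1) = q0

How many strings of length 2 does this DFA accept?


Enumerating all length-2 strings:
  "00" -> q0 [accept]
  "01" -> q1 [reject]
  "10" -> q1 [reject]
  "11" -> q0 [accept]

2 out of 4


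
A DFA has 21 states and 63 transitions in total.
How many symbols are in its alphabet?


Each state has exactly one transition per symbol.
|alphabet| = transitions / states = 63 / 21 = 3

3


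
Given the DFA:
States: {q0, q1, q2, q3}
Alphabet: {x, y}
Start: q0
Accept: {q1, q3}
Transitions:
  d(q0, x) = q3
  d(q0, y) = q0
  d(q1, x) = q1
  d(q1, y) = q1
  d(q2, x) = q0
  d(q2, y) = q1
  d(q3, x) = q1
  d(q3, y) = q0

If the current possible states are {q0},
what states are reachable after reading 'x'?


Apply transition on 'x' from each current state:
  d(q0, x) = q3

{q3}


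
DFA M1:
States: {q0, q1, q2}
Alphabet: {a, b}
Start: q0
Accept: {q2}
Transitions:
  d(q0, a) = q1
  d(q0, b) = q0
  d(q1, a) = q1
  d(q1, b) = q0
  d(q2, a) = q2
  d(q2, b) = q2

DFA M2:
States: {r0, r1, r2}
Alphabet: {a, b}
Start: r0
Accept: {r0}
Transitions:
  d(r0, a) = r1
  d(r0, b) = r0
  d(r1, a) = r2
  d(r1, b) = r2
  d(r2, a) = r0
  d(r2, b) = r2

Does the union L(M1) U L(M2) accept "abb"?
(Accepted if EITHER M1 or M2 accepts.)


M1: final=q0 accepted=False
M2: final=r2 accepted=False

No, union rejects (neither accepts)


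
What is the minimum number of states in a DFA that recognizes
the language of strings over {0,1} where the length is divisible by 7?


States track (length) mod 7.
Need 7 states: one per remainder 0..6; accept = remainder 0.

7


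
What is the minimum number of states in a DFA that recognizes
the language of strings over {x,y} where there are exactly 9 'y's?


States: count = 0, 1, ..., 9 (that's 10 states), plus a dead state for count > 9.
Total: 10 + 1 = 11. Accept = count-9 state.

11


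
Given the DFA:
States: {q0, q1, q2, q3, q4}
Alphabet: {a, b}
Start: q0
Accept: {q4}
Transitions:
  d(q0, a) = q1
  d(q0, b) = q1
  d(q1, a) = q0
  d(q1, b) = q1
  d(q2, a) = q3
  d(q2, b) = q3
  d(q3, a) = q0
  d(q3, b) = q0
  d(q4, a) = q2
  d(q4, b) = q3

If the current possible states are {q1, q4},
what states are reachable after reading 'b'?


Apply transition on 'b' from each current state:
  d(q1, b) = q1
  d(q4, b) = q3

{q1, q3}


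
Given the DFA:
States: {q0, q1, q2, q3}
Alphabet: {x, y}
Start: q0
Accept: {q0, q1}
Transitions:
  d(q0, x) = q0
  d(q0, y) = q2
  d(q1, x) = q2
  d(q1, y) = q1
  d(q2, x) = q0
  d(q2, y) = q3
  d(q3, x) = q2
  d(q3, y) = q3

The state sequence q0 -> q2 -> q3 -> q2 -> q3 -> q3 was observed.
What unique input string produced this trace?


Trace back each transition to find the symbol:
  q0 --[y]--> q2
  q2 --[y]--> q3
  q3 --[x]--> q2
  q2 --[y]--> q3
  q3 --[y]--> q3

"yyxyy"


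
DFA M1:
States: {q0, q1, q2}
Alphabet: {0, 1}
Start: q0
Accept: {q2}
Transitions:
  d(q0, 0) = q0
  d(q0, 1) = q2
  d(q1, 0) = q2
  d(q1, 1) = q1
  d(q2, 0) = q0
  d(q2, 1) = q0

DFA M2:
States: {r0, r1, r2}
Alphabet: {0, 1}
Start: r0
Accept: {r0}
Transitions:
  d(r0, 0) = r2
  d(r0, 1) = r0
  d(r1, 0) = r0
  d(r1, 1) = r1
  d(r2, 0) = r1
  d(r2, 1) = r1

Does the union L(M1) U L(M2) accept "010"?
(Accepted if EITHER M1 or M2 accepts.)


M1: final=q0 accepted=False
M2: final=r0 accepted=True

Yes, union accepts


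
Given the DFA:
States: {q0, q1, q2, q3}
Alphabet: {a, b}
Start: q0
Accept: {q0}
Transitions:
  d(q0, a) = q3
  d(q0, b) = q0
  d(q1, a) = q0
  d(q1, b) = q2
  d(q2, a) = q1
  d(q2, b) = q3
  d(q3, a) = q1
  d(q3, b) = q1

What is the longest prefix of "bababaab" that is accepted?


Run the DFA, marking each prefix where the state is accepting:
  "" -> q0 [accept]
  "b" -> q0 [accept]
  "ba" -> q3 [reject]
  "bab" -> q1 [reject]
  "baba" -> q0 [accept]
  "babab" -> q0 [accept]
  "bababa" -> q3 [reject]
  "bababaa" -> q1 [reject]
  "bababaab" -> q2 [reject]

"babab"


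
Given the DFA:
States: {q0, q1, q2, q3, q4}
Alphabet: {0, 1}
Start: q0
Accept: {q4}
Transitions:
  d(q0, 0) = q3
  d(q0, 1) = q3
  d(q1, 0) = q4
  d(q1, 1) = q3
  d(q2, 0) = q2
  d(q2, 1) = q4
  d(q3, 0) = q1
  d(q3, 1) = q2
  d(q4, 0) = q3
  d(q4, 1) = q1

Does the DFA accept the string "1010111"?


Trace: q0 -> q3 -> q1 -> q3 -> q1 -> q3 -> q2 -> q4
Final state: q4
Accept states: {q4}

Yes, accepted (final state q4 is an accept state)


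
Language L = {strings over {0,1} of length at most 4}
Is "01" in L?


length = 2

Yes, "01" is in L


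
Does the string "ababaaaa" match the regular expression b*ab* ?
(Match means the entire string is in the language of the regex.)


|string| = 8; first = 'a'; last = 'a'

No, "ababaaaa" does not match b*ab*


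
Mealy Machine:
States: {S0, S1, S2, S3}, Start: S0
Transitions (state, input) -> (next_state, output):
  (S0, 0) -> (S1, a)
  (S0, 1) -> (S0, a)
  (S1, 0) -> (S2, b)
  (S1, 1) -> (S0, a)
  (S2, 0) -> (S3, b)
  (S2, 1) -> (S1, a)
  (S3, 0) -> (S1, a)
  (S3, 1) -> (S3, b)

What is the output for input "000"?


Step-by-step:
  (S0, 0) -> (S1, a)
  (S1, 0) -> (S2, b)
  (S2, 0) -> (S3, b)

"abb"


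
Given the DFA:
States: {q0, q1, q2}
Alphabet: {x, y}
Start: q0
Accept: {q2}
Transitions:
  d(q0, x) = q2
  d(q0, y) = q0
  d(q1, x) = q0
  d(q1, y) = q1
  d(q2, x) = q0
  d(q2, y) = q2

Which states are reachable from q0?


BFS from q0:
  layer 0: {q0}
  layer 1: {q2}

{q0, q2}


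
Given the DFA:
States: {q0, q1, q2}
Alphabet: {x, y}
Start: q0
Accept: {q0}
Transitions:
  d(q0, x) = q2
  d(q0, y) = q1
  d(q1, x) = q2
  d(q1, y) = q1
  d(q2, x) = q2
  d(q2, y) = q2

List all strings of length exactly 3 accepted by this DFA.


All strings of length 3: 8 total
Accepted: 0

None


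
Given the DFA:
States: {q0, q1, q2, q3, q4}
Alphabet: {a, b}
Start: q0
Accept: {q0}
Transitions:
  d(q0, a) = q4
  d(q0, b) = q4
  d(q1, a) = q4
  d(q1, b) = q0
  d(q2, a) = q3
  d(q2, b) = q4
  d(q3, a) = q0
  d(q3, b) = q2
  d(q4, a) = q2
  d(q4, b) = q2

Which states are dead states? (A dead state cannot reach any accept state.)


Forward reachability from each state:
  q0 -> reaches accept state q0 (live)
  q1 -> reaches accept state q0 (live)
  q2 -> reaches accept state q0 (live)
  q3 -> reaches accept state q0 (live)
  q4 -> reaches accept state q0 (live)

None (all states can reach an accept state)


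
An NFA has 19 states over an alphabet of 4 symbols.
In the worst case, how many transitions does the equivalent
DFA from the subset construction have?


Subset construction: one DFA state per subset of NFA states = 2^19 = 524288 states.
Each DFA state has 4 outgoing transitions: 524288 * 4 = 2097152

2097152


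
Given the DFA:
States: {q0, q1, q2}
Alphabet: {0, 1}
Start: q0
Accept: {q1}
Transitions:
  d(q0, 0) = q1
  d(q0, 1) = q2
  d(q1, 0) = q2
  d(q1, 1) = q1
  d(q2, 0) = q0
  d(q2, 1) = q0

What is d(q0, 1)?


Looking up transition d(q0, 1)

q2


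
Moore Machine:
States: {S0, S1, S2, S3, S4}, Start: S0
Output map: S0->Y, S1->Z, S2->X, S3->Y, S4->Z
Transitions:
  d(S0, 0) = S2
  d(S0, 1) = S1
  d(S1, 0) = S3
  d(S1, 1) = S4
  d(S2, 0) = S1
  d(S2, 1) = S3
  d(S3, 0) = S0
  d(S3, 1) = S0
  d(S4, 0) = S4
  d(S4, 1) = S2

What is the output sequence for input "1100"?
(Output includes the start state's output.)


Start: S0 (output Y)
  --1--> S1 (output Z)
  --1--> S4 (output Z)
  --0--> S4 (output Z)
  --0--> S4 (output Z)

"YZZZZ"


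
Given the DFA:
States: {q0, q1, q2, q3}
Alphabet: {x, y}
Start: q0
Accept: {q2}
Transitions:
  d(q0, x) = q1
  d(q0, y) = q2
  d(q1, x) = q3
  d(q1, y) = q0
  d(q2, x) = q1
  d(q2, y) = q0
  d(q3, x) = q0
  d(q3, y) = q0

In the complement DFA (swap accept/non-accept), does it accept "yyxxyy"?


Trace: q0 -> q2 -> q0 -> q1 -> q3 -> q0 -> q2
Final: q2
Original accept: {q2}
Complement: q2 is in original accept

No, complement rejects (original accepts)


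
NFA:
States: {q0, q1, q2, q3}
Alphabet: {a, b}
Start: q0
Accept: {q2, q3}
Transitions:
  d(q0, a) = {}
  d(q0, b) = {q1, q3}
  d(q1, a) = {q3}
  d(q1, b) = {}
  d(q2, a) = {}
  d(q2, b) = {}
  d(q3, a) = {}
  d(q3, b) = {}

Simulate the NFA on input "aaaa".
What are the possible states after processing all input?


Start: {q0}
  --a--> {}
  --a--> {}
  --a--> {}
  --a--> {}

{} (empty set, no valid transitions)


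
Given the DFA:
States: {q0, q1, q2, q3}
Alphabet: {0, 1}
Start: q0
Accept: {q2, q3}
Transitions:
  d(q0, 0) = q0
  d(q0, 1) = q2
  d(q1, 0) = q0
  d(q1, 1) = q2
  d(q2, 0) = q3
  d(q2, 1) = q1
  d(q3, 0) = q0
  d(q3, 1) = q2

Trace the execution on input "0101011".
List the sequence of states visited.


Input: 0101011
d(q0, 0) = q0
d(q0, 1) = q2
d(q2, 0) = q3
d(q3, 1) = q2
d(q2, 0) = q3
d(q3, 1) = q2
d(q2, 1) = q1


q0 -> q0 -> q2 -> q3 -> q2 -> q3 -> q2 -> q1


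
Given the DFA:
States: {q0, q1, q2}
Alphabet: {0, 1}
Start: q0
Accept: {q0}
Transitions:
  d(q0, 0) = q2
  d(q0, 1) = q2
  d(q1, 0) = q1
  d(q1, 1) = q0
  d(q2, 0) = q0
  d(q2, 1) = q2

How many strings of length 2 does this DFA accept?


Enumerating all length-2 strings:
  "00" -> q0 [accept]
  "01" -> q2 [reject]
  "10" -> q0 [accept]
  "11" -> q2 [reject]

2 out of 4


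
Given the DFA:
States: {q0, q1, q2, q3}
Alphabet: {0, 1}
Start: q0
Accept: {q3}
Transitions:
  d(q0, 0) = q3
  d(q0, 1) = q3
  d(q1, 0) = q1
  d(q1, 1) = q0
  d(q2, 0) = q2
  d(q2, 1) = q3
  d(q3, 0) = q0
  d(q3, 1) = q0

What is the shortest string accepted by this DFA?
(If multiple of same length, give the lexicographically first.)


BFS by string length (lex-first path to each state shown):
  len 0: q0<-""
  len 1: q3<-"0"
Found accept state at length 1.

"0"


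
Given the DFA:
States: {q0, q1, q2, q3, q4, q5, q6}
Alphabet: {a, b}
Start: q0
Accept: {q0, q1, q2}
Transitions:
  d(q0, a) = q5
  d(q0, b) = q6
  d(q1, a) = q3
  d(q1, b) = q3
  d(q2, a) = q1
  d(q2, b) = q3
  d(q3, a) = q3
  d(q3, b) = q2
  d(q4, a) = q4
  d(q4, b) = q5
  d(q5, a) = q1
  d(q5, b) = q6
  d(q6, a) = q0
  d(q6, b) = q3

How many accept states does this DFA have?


Accept states listed: {q0, q1, q2}
Counting: q0(1) q1(2) q2(3)

3


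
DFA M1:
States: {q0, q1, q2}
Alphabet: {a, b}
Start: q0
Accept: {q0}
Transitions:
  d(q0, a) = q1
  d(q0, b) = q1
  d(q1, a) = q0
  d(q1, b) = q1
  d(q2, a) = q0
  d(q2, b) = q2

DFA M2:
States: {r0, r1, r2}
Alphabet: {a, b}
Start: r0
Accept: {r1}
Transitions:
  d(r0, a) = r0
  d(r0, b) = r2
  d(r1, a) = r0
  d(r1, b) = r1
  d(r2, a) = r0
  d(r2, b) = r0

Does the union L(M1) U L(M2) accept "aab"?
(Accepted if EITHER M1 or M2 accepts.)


M1: final=q1 accepted=False
M2: final=r2 accepted=False

No, union rejects (neither accepts)


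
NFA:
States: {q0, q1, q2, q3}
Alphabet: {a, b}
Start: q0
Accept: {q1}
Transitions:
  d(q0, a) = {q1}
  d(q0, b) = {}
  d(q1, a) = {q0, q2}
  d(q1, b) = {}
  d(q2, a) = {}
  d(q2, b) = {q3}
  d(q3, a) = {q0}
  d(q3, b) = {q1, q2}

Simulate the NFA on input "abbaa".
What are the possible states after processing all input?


Start: {q0}
  --a--> {q1}
  --b--> {}
  --b--> {}
  --a--> {}
  --a--> {}

{} (empty set, no valid transitions)


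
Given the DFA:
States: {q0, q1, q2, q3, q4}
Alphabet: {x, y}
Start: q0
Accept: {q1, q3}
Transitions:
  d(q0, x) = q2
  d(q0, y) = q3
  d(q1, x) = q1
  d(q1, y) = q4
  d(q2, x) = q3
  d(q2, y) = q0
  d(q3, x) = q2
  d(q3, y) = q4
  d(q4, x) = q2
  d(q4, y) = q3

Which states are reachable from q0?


BFS from q0:
  layer 0: {q0}
  layer 1: {q2, q3}
  layer 2: {q4}

{q0, q2, q3, q4}


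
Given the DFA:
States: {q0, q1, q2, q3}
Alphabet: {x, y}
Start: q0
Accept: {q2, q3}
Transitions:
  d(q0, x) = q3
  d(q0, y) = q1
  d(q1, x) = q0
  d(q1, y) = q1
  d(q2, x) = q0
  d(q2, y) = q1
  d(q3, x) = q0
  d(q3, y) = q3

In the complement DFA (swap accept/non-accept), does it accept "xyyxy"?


Trace: q0 -> q3 -> q3 -> q3 -> q0 -> q1
Final: q1
Original accept: {q2, q3}
Complement: q1 is not in original accept

Yes, complement accepts (original rejects)


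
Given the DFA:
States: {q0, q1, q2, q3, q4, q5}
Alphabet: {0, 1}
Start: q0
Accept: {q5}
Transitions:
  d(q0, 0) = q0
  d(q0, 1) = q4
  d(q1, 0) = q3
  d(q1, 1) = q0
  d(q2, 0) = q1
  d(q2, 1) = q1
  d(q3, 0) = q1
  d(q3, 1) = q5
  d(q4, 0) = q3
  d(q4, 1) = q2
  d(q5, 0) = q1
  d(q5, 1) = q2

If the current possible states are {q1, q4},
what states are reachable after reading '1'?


Apply transition on '1' from each current state:
  d(q1, 1) = q0
  d(q4, 1) = q2

{q0, q2}


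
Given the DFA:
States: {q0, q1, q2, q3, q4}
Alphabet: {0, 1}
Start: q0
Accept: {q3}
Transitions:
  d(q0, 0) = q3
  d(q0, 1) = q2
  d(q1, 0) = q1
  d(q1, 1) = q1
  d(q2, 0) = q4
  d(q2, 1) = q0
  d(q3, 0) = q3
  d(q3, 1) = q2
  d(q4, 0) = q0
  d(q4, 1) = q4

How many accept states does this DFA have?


Accept states listed: {q3}
Counting: q3(1)

1


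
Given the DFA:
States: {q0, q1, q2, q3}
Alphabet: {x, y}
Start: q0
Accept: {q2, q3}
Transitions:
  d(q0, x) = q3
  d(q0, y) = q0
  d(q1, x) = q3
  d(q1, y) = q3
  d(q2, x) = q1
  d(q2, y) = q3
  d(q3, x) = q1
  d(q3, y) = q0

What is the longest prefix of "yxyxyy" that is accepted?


Run the DFA, marking each prefix where the state is accepting:
  "" -> q0 [reject]
  "y" -> q0 [reject]
  "yx" -> q3 [accept]
  "yxy" -> q0 [reject]
  "yxyx" -> q3 [accept]
  "yxyxy" -> q0 [reject]
  "yxyxyy" -> q0 [reject]

"yxyx"


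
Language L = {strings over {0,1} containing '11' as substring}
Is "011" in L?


'11' occurs at index 1

Yes, "011" is in L


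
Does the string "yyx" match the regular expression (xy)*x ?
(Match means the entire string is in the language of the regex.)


|string| = 3; first = 'y'; last = 'x'

No, "yyx" does not match (xy)*x


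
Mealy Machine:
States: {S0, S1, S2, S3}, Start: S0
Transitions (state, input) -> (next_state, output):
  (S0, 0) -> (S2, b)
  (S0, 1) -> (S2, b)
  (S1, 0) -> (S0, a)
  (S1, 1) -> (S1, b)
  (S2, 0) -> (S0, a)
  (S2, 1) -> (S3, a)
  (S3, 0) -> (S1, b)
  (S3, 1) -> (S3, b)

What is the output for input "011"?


Step-by-step:
  (S0, 0) -> (S2, b)
  (S2, 1) -> (S3, a)
  (S3, 1) -> (S3, b)

"bab"


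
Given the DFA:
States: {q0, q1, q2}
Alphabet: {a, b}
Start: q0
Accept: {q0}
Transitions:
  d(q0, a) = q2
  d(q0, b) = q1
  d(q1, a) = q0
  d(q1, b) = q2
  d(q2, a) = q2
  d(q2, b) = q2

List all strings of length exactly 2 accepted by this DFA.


All strings of length 2: 4 total
Accepted: 1

"ba"


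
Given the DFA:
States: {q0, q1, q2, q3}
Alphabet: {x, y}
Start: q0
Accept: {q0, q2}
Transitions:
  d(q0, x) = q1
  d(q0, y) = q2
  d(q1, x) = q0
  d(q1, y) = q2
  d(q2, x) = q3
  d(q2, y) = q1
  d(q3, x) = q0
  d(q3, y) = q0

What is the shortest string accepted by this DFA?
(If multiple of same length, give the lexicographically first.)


BFS by string length (lex-first path to each state shown):
  len 0: q0<-""
Found accept state at length 0.

"" (empty string)


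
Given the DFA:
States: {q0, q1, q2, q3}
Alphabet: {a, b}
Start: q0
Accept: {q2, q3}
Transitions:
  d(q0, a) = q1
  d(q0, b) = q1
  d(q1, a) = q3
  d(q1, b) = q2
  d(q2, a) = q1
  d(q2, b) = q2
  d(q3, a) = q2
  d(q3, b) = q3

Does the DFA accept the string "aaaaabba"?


Trace: q0 -> q1 -> q3 -> q2 -> q1 -> q3 -> q3 -> q3 -> q2
Final state: q2
Accept states: {q2, q3}

Yes, accepted (final state q2 is an accept state)


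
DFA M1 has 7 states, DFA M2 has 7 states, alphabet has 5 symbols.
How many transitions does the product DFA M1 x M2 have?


Product DFA has 7 * 7 = 49 states.
Each has 5 transitions: 49 * 5 = 245

245


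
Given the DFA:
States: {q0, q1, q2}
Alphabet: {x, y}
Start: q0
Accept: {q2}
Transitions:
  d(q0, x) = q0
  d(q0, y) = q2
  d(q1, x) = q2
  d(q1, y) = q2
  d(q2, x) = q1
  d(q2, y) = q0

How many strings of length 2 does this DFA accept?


Enumerating all length-2 strings:
  "xx" -> q0 [reject]
  "xy" -> q2 [accept]
  "yx" -> q1 [reject]
  "yy" -> q0 [reject]

1 out of 4


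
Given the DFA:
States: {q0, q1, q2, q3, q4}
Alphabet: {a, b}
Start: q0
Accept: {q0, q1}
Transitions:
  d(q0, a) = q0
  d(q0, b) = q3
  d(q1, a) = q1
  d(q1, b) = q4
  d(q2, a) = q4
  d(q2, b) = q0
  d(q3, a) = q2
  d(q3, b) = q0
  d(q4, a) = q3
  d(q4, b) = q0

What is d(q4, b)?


Looking up transition d(q4, b)

q0


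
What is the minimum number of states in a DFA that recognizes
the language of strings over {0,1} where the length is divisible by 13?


States track (length) mod 13.
Need 13 states: one per remainder 0..12; accept = remainder 0.

13


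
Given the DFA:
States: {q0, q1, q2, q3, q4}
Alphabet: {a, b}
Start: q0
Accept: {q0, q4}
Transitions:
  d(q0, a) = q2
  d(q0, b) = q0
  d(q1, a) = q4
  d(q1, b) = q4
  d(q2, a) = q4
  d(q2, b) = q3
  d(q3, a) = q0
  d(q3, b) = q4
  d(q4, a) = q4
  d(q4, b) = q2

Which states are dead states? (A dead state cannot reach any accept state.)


Forward reachability from each state:
  q0 -> reaches accept state q0 (live)
  q1 -> reaches accept state q0 (live)
  q2 -> reaches accept state q0 (live)
  q3 -> reaches accept state q0 (live)
  q4 -> reaches accept state q0 (live)

None (all states can reach an accept state)


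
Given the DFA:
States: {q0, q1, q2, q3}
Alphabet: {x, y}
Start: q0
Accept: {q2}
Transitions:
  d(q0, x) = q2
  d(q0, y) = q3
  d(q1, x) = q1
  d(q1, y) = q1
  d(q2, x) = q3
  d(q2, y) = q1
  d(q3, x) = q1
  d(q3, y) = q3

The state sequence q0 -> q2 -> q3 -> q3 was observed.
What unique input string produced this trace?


Trace back each transition to find the symbol:
  q0 --[x]--> q2
  q2 --[x]--> q3
  q3 --[y]--> q3

"xxy"


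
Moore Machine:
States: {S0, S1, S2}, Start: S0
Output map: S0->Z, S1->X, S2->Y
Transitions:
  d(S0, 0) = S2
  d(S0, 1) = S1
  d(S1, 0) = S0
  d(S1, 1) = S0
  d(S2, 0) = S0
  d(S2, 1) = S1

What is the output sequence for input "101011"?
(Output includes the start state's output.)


Start: S0 (output Z)
  --1--> S1 (output X)
  --0--> S0 (output Z)
  --1--> S1 (output X)
  --0--> S0 (output Z)
  --1--> S1 (output X)
  --1--> S0 (output Z)

"ZXZXZXZ"


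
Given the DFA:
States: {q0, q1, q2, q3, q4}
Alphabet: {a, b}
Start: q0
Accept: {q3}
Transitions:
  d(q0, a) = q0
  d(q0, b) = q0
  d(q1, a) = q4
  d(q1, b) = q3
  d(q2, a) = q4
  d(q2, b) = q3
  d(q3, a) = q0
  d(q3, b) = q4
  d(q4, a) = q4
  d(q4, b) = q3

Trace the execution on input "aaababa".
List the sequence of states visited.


Input: aaababa
d(q0, a) = q0
d(q0, a) = q0
d(q0, a) = q0
d(q0, b) = q0
d(q0, a) = q0
d(q0, b) = q0
d(q0, a) = q0


q0 -> q0 -> q0 -> q0 -> q0 -> q0 -> q0 -> q0
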